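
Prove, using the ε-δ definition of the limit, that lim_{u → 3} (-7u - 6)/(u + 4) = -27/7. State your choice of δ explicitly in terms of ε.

Let ε > 0 be given. We want δ > 0 with 0 < |u − 3| < δ ⇒ |(-7u - 6)/(u + 4) + 27/7| < ε.
Combining over a common denominator, (-7u - 6)/(u + 4) + 27/7 = [(-7u - 6)·7 − (-27)·(u + 4)] / [7·(u + 4)] = -22(u − 3) / (7(u + 4)).
So |(-7u - 6)/(u + 4) + 27/7| = 22|u − 3| / (7·|u + 4|).
Restrict δ ≤ 7/2. Then |u − 3| < 7/2 gives |u + 4| = |(u − 3) + 7| ≥ 7 − 7/2 = 7/2.
Hence |(-7u - 6)/(u + 4) + 27/7| < 22|u − 3|/(7·(7/2)) = (44/49)|u − 3|, which is < ε once |u − 3| < (49/44)ε.
Take δ = min(7/2, (49/44)ε). Then 0 < |u − 3| < δ forces both bounds, so |(-7u - 6)/(u + 4) + 27/7| < ε.

δ = min(7/2, (49/44)ε)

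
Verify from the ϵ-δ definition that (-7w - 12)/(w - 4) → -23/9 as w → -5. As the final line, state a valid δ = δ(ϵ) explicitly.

δ = min(9/2, (81/80)ϵ)

Let ϵ > 0 be given. We want δ > 0 with 0 < |w + 5| < δ ⇒ |(-7w - 12)/(w - 4) + 23/9| < ϵ.
Combining over a common denominator, (-7w - 12)/(w - 4) + 23/9 = [(-7w - 12)·(-9) − 23·(w - 4)] / [(-9)·(w - 4)] = 40(w + 5) / ((-9)(w - 4)).
So |(-7w - 12)/(w - 4) + 23/9| = 40|w + 5| / (9·|w − 4|).
Restrict δ ≤ 9/2. Then |w + 5| < 9/2 gives |w − 4| = |(w + 5) + (-9)| ≥ 9 − 9/2 = 9/2.
Hence |(-7w - 12)/(w - 4) + 23/9| < 40|w + 5|/(9·(9/2)) = (80/81)|w + 5|, which is < ϵ once |w + 5| < (81/80)ϵ.
Take δ = min(9/2, (81/80)ϵ). Then 0 < |w + 5| < δ forces both bounds, so |(-7w - 12)/(w - 4) + 23/9| < ϵ.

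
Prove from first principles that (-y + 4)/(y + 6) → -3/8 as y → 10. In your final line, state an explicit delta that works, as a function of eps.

Let eps > 0. We want delta > 0 with 0 < |y − 10| < delta ⇒ |(-y + 4)/(y + 6) + 3/8| < eps.
Combining over a common denominator, (-y + 4)/(y + 6) + 3/8 = [(-y + 4)·16 − (-6)·(y + 6)] / [16·(y + 6)] = -10(y − 10) / (16(y + 6)).
So |(-y + 4)/(y + 6) + 3/8| = 10|y − 10| / (16·|y + 6|).
Require delta ≤ 8, so |y + 6| ≥ |16| − |y − 10| > 16 − 8 = 8.
Hence |(-y + 4)/(y + 6) + 3/8| < 10|y − 10|/(16·8) = (5/64)|y − 10|, which is < eps once |y − 10| < (64/5)eps.
Take delta = min(8, (64/5)eps). Then 0 < |y − 10| < delta forces both bounds, so |(-y + 4)/(y + 6) + 3/8| < eps.

delta = min(8, (64/5)eps)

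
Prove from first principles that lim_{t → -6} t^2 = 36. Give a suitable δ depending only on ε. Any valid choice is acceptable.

δ = min(1, ε/13)

Suppose ε > 0. We seek δ > 0 with 0 < |t + 6| < δ ⇒ |t^2 − 36| < ε.
Factor: t^2 − 36 = (t + 6)(t - 6), so |t^2 − 36| = |t + 6|·|t - 6|.
Impose δ ≤ 1 so that |t| < 7; then |t - 6| ≤ 13.
Hence |t^2 − 36| ≤ 13|t + 6|, which is < ε once |t + 6| < ε/13.
Take δ = min(1, ε/13). If 0 < |t + 6| < δ then both bounds hold and |t^2 − 36| ≤ 13|t + 6| < 13·(ε/13) = ε.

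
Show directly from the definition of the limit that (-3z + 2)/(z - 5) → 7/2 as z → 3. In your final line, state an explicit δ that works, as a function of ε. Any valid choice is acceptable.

Let ε > 0 be given. We want δ > 0 with 0 < |z − 3| < δ ⇒ |(-3z + 2)/(z - 5) − (7/2)| < ε.
Combining over a common denominator, (-3z + 2)/(z - 5) − (7/2) = [(-3z + 2)·(-2) − (-7)·(z - 5)] / [(-2)·(z - 5)] = 13(z − 3) / ((-2)(z - 5)).
So |(-3z + 2)/(z - 5) − (7/2)| = 13|z − 3| / (2·|z − 5|).
Require δ ≤ 1, so |z − 5| ≥ |-2| − |z − 3| > 2 − 1 = 1.
Hence |(-3z + 2)/(z - 5) − (7/2)| < 13|z − 3|/(2·1) = (13/2)|z − 3|, which is < ε once |z − 3| < (2/13)ε.
Take δ = min(1, (2/13)ε). Then 0 < |z − 3| < δ forces both bounds, so |(-3z + 2)/(z - 5) − (7/2)| < ε.

δ = min(1, (2/13)ε)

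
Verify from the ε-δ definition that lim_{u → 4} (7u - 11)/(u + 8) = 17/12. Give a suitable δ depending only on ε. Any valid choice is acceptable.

Suppose ε > 0. We want δ > 0 with 0 < |u − 4| < δ ⇒ |(7u - 11)/(u + 8) − (17/12)| < ε.
Combining over a common denominator, (7u - 11)/(u + 8) − (17/12) = [(7u - 11)·12 − 17·(u + 8)] / [12·(u + 8)] = 67(u − 4) / (12(u + 8)).
So |(7u - 11)/(u + 8) − (17/12)| = 67|u − 4| / (12·|u + 8|).
Restrict δ ≤ 6. Then |u − 4| < 6 gives |u + 8| = |(u − 4) + 12| ≥ 12 − 6 = 6.
Hence |(7u - 11)/(u + 8) − (17/12)| < 67|u − 4|/(12·6) = (67/72)|u − 4|, which is < ε once |u − 4| < (72/67)ε.
Take δ = min(6, (72/67)ε). Then 0 < |u − 4| < δ forces both bounds, so |(7u - 11)/(u + 8) − (17/12)| < ε.

δ = min(6, (72/67)ε)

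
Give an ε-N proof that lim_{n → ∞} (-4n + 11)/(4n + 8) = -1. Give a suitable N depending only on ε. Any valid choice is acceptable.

Suppose ε > 0. For n ≥ 1, |(-4n + 11)/(4n + 8) + 1| = |76|/(4(4n + 8)) = 76/(4(4n + 8)).
Since 4n + 8 ≥ 4n for n ≥ 1, this is ≤ 76/(4·4n) = (19/4)/n.
So |(-4n + 11)/(4n + 8) + 1| < ε whenever n > (19/4)/ε.
Take N = (19/4)/ε. If n > N then |(-4n + 11)/(4n + 8) + 1| ≤ (19/4)/n < ε.

N = (19/4)/ε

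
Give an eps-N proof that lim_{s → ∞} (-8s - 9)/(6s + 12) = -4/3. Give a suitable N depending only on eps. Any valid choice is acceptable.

N = (7/6)/eps

Let eps > 0. We seek N > 0 such that s > N implies |(-8s - 9)/(6s + 12) + 4/3| < eps.
(-8s - 9)/(6s + 12) + 4/3 = (6(-8s - 9) − (-8)(6s + 12)) / (6(6s + 12)) = 42/(6(6s + 12)).
For s > 0 we have 6s + 12 > 6s, so |(-8s - 9)/(6s + 12) + 4/3| = 42/(6(6s + 12)) < 42/(6·6s) = (7/6)/s.
Thus |(-8s - 9)/(6s + 12) + 4/3| < eps whenever s > (7/6)/eps.
Take N = (7/6)/eps. If s > N then |(-8s - 9)/(6s + 12) + 4/3| < (7/6)/s < eps.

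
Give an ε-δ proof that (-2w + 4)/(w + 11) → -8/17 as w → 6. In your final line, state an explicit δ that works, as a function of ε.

δ = min(17/2, (289/52)ε)

Let ε > 0 be given. We want δ > 0 with 0 < |w − 6| < δ ⇒ |(-2w + 4)/(w + 11) + 8/17| < ε.
Combining over a common denominator, (-2w + 4)/(w + 11) + 8/17 = [(-2w + 4)·17 − (-8)·(w + 11)] / [17·(w + 11)] = -26(w − 6) / (17(w + 11)).
So |(-2w + 4)/(w + 11) + 8/17| = 26|w − 6| / (17·|w + 11|).
Require δ ≤ 17/2, so |w + 11| ≥ |17| − |w − 6| > 17 − 17/2 = 17/2.
Hence |(-2w + 4)/(w + 11) + 8/17| < 26|w − 6|/(17·(17/2)) = (52/289)|w − 6|, which is < ε once |w − 6| < (289/52)ε.
Take δ = min(17/2, (289/52)ε). Then 0 < |w − 6| < δ forces both bounds, so |(-2w + 4)/(w + 11) + 8/17| < ε.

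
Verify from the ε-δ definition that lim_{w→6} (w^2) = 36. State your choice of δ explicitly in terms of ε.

δ = min(1, ε/13)

Suppose ε > 0. We seek δ > 0 with 0 < |w − 6| < δ ⇒ |w^2 − 36| < ε.
Factor: w^2 − 36 = (w − 6)(w + 6), so |w^2 − 36| = |w − 6|·|w + 6|.
Impose δ ≤ 1 so that |w| < 7; then |w + 6| ≤ 13.
Hence |w^2 − 36| ≤ 13|w − 6|, which is < ε once |w − 6| < ε/13.
Take δ = min(1, ε/13). If 0 < |w − 6| < δ then both bounds hold and |w^2 − 36| ≤ 13|w − 6| < 13·(ε/13) = ε.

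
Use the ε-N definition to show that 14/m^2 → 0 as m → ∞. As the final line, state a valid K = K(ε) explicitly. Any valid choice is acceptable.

Suppose ε > 0. For m ≥ 1, |14/m^2 − 0| = 14/m^2.
14/m^2 < ε ⇔ m^2 > 14/ε ⇔ m > (14/ε)^{1/2}.
Take K = (14/ε)^{1/2}. Then m > K implies 14/m^2 < ε.

K = (14/ε)^{1/2}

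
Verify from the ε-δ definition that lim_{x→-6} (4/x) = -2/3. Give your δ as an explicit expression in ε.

δ = min(3, (9/2)ε)

Let ε > 0. We seek δ > 0 such that 0 < |x + 6| < δ implies |4/x + 2/3| < ε.
|4/x + 2/3| = 4·|-6 − x|/(6·|x|) = 4|x + 6|/(6|x|).
Restrict δ ≤ 3. Then |x + 6| < 3 gives |x| > 3, so 6|x| > 18.
Then |4/x + 2/3| < 4|x + 6|/18, which is < ε when |x + 6| < (9/2)ε.
Take δ = min(3, (9/2)ε). Then 0 < |x + 6| < δ gives both |x + 6| < 3 and |x + 6| < (9/2)ε, so |4/x + 2/3| < ε.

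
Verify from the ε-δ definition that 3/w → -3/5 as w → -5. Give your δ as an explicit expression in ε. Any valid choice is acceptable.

Let ε > 0. We seek δ > 0 such that 0 < |w + 5| < δ implies |3/w + 3/5| < ε.
|3/w + 3/5| = 3·|-5 − w|/(5·|w|) = 3|w + 5|/(5|w|).
Restrict δ ≤ 5/2. Then |w + 5| < 5/2 gives |w| > 5/2, so 5|w| > 25/2.
Then |3/w + 3/5| < 3|w + 5|/(25/2), which is < ε when |w + 5| < (25/6)ε.
Take δ = min(5/2, (25/6)ε). Then 0 < |w + 5| < δ gives both |w + 5| < 5/2 and |w + 5| < (25/6)ε, so |3/w + 3/5| < ε.

δ = min(5/2, (25/6)ε)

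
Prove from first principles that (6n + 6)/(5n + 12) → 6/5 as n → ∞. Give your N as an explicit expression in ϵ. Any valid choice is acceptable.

N = (42/25)/ϵ

Suppose ϵ > 0. For n ≥ 1, |(6n + 6)/(5n + 12) − (6/5)| = |-42|/(5(5n + 12)) = 42/(5(5n + 12)).
Since 5n + 12 ≥ 5n for n ≥ 1, this is ≤ 42/(5·5n) = (42/25)/n.
So |(6n + 6)/(5n + 12) − (6/5)| < ϵ whenever n > (42/25)/ϵ.
Take N = (42/25)/ϵ. If n > N then |(6n + 6)/(5n + 12) − (6/5)| ≤ (42/25)/n < ϵ.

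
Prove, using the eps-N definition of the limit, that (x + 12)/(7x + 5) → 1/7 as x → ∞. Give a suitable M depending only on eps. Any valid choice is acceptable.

M = (79/49)/eps

Suppose eps > 0. We seek M > 0 such that x > M implies |(x + 12)/(7x + 5) − (1/7)| < eps.
(x + 12)/(7x + 5) − (1/7) = (7(x + 12) − (7x + 5)) / (7(7x + 5)) = 79/(7(7x + 5)).
For x > 0 we have 7x + 5 > 7x, so |(x + 12)/(7x + 5) − (1/7)| = 79/(7(7x + 5)) < 79/(7·7x) = (79/49)/x.
Thus |(x + 12)/(7x + 5) − (1/7)| < eps whenever x > (79/49)/eps.
Take M = (79/49)/eps. If x > M then |(x + 12)/(7x + 5) − (1/7)| < (79/49)/x < eps.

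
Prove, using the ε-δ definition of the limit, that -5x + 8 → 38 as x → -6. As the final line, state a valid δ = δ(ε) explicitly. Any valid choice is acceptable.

Let ε > 0. We need δ > 0 so that 0 < |x + 6| < δ implies |(-5x + 8) − 38| < ε.
|(-5x + 8) − 38| = |-5x - 30| = 5|x + 6|.
Thus it suffices that |x + 6| < ε/5.
Choosing δ = ε/5 gives |(-5x + 8) − 38| = 5|x + 6| < ε whenever |x + 6| < δ.

δ = ε/5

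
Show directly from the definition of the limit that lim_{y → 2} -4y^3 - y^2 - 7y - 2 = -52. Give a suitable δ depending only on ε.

Suppose ε > 0. We want δ > 0 such that 0 < |y − 2| < δ implies |(-4y^3 - y^2 - 7y - 2) + 52| < ε.
(-4y^3 - y^2 - 7y - 2) + 52 = -4y^3 - y^2 - 7y + 50 = (y − 2)(-4y^2 - 9y - 25).
So |(-4y^3 - y^2 - 7y - 2) + 52| = |y − 2|·|-4y^2 - 9y - 25|.
Require δ ≤ 2. Then |y − 2| < 2 gives |y| < 4, and by the triangle inequality |-4y^2 - 9y - 25| ≤ 4·4^2 + 9·4 + 25 = 125.
Hence |(-4y^3 - y^2 - 7y - 2) + 52| ≤ 125|y − 2| < ε provided |y − 2| < ε/125.
Choosing δ = min(2, ε/125) ensures both conditions, hence |(-4y^3 - y^2 - 7y - 2) + 52| < ε.

δ = min(2, ε/125)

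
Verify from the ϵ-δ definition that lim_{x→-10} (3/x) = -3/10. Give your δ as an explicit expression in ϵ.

δ = min(5, (50/3)ϵ)

Let ϵ > 0. We seek δ > 0 such that 0 < |x + 10| < δ implies |3/x + 3/10| < ϵ.
|3/x + 3/10| = 3·|-10 − x|/(10·|x|) = 3|x + 10|/(10|x|).
Require δ ≤ 5 so that |x| > 10 − 5 = 5, hence 10|x| > 50.
Then |3/x + 3/10| < 3|x + 10|/50, which is < ϵ when |x + 10| < (50/3)ϵ.
Take δ = min(5, (50/3)ϵ). Then 0 < |x + 10| < δ gives both |x + 10| < 5 and |x + 10| < (50/3)ϵ, so |3/x + 3/10| < ϵ.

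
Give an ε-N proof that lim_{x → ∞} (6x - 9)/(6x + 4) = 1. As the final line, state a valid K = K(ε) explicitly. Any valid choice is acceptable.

Suppose ε > 0. We seek K > 0 such that x > K implies |(6x - 9)/(6x + 4) − 1| < ε.
(6x - 9)/(6x + 4) − 1 = (6(6x - 9) − 6(6x + 4)) / (6(6x + 4)) = -78/(6(6x + 4)).
For x > 0 we have 6x + 4 > 6x, so |(6x - 9)/(6x + 4) − 1| = 78/(6(6x + 4)) < 78/(6·6x) = (13/6)/x.
Thus |(6x - 9)/(6x + 4) − 1| < ε whenever x > (13/6)/ε.
Take K = (13/6)/ε. If x > K then |(6x - 9)/(6x + 4) − 1| < (13/6)/x < ε.

K = (13/6)/ε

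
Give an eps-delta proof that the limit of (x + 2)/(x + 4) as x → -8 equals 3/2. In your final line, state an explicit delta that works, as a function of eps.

Fix eps > 0. We want delta > 0 with 0 < |x + 8| < delta ⇒ |(x + 2)/(x + 4) − (3/2)| < eps.
Combining over a common denominator, (x + 2)/(x + 4) − (3/2) = [(x + 2)·(-4) − (-6)·(x + 4)] / [(-4)·(x + 4)] = 2(x + 8) / ((-4)(x + 4)).
So |(x + 2)/(x + 4) − (3/2)| = 2|x + 8| / (4·|x + 4|).
Restrict delta ≤ 2. Then |x + 8| < 2 gives |x + 4| = |(x + 8) + (-4)| ≥ 4 − 2 = 2.
Hence |(x + 2)/(x + 4) − (3/2)| < 2|x + 8|/(4·2) = (1/4)|x + 8|, which is < eps once |x + 8| < 4eps.
Take delta = min(2, 4eps). Then 0 < |x + 8| < delta forces both bounds, so |(x + 2)/(x + 4) − (3/2)| < eps.

delta = min(2, 4eps)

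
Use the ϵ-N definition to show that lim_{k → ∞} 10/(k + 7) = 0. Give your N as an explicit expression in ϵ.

Fix ϵ > 0. For k ≥ 1, |10/(k + 7) − 0| = 10/(k + 7) ≤ 10/k.
We need 10/k < ϵ, i.e. k > 10/ϵ.
Take N = 10/ϵ. If k > N then |10/(k + 7)| ≤ 10/k < ϵ.

N = 10/ϵ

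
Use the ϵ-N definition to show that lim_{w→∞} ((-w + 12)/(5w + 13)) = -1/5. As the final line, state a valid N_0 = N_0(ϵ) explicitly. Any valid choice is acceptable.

Let ϵ > 0. We seek N_0 > 0 such that w > N_0 implies |(-w + 12)/(5w + 13) + 1/5| < ϵ.
(-w + 12)/(5w + 13) + 1/5 = (5(-w + 12) − (-1)(5w + 13)) / (5(5w + 13)) = 73/(5(5w + 13)).
For w > 0 we have 5w + 13 > 5w, so |(-w + 12)/(5w + 13) + 1/5| = 73/(5(5w + 13)) < 73/(5·5w) = (73/25)/w.
Thus |(-w + 12)/(5w + 13) + 1/5| < ϵ whenever w > (73/25)/ϵ.
Take N_0 = (73/25)/ϵ. If w > N_0 then |(-w + 12)/(5w + 13) + 1/5| < (73/25)/w < ϵ.

N_0 = (73/25)/ϵ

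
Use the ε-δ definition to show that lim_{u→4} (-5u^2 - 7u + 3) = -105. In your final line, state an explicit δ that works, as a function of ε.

δ = min(1, ε/52)

Let ε > 0. We want δ > 0 such that 0 < |u − 4| < δ implies |(-5u^2 - 7u + 3) + 105| < ε.
(-5u^2 - 7u + 3) + 105 = -5u^2 - 7u + 108 = (u − 4)(-5u - 27).
So |(-5u^2 - 7u + 3) + 105| = |u − 4|·|-5u - 27|.
Require δ ≤ 1. Then |u − 4| < 1 gives |u| < 5, and by the triangle inequality |-5u - 27| ≤ 5·5 + 27 = 52.
Hence |(-5u^2 - 7u + 3) + 105| ≤ 52|u − 4| < ε provided |u − 4| < ε/52.
Choosing δ = min(1, ε/52) ensures both conditions, hence |(-5u^2 - 7u + 3) + 105| < ε.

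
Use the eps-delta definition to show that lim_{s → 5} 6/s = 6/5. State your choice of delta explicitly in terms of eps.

delta = min(5/2, (25/12)eps)

Let eps > 0. We seek delta > 0 such that 0 < |s − 5| < delta implies |6/s − (6/5)| < eps.
|6/s − (6/5)| = 6·|5 − s|/(5·|s|) = 6|s − 5|/(5|s|).
Restrict delta ≤ 5/2. Then |s − 5| < 5/2 gives |s| > 5/2, so 5|s| > 25/2.
Then |6/s − (6/5)| < 6|s − 5|/(25/2), which is < eps when |s − 5| < (25/12)eps.
Take delta = min(5/2, (25/12)eps). Then 0 < |s − 5| < delta gives both |s − 5| < 5/2 and |s − 5| < (25/12)eps, so |6/s − (6/5)| < eps.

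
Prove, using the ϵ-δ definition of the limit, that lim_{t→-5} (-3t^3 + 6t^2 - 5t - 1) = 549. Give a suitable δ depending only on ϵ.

Suppose ϵ > 0. We want δ > 0 such that 0 < |t + 5| < δ implies |(-3t^3 + 6t^2 - 5t - 1) − 549| < ϵ.
(-3t^3 + 6t^2 - 5t - 1) − 549 = -3t^3 + 6t^2 - 5t - 550 = (t + 5)(-3t^2 + 21t - 110).
So |(-3t^3 + 6t^2 - 5t - 1) − 549| = |t + 5|·|-3t^2 + 21t - 110|.
Require δ ≤ 1. Then |t + 5| < 1 gives |t| < 6, and by the triangle inequality |-3t^2 + 21t - 110| ≤ 3·6^2 + 21·6 + 110 = 344.
Hence |(-3t^3 + 6t^2 - 5t - 1) − 549| ≤ 344|t + 5| < ϵ provided |t + 5| < ϵ/344.
Choosing δ = min(1, ϵ/344) ensures both conditions, hence |(-3t^3 + 6t^2 - 5t - 1) − 549| < ϵ.

δ = min(1, ϵ/344)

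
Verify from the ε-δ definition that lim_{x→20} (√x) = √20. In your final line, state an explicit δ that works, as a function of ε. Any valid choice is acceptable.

Let ε > 0. We want δ > 0 such that 0 < |x − 20| < δ implies |√x − √20| < ε.
Multiplying by the conjugate, |√x − √20| = |x − 20|/(√x + √20).
Restrict δ ≤ 20 so that |x − 20| < 20 forces x > 0, and then √x + √20 > √20.
Hence |√x − √20| < |x − 20|/√20, which is < ε once |x − 20| < √20·ε.
Take δ = min(20, √20·ε). If 0 < |x − 20| < δ then x > 0 and |√x − √20| < |x − 20|/√20 < ε.

δ = min(20, √20·ε)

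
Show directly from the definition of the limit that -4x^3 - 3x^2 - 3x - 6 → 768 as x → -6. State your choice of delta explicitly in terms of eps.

Let eps > 0 be given. We want delta > 0 such that 0 < |x + 6| < delta implies |(-4x^3 - 3x^2 - 3x - 6) − 768| < eps.
(-4x^3 - 3x^2 - 3x - 6) − 768 = -4x^3 - 3x^2 - 3x - 774 = (x + 6)(-4x^2 + 21x - 129).
So |(-4x^3 - 3x^2 - 3x - 6) − 768| = |x + 6|·|-4x^2 + 21x - 129|.
Require delta ≤ 1. Then |x + 6| < 1 gives |x| < 7, and by the triangle inequality |-4x^2 + 21x - 129| ≤ 4·7^2 + 21·7 + 129 = 472.
Hence |(-4x^3 - 3x^2 - 3x - 6) − 768| ≤ 472|x + 6| < eps provided |x + 6| < eps/472.
Choosing delta = min(1, eps/472) ensures both conditions, hence |(-4x^3 - 3x^2 - 3x - 6) − 768| < eps.

delta = min(1, eps/472)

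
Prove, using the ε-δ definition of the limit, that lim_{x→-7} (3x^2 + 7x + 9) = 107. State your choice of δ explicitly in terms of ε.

Let ε > 0 be given. We want δ > 0 such that 0 < |x + 7| < δ implies |(3x^2 + 7x + 9) − 107| < ε.
(3x^2 + 7x + 9) − 107 = 3x^2 + 7x - 98 = (x + 7)(3x - 14).
So |(3x^2 + 7x + 9) − 107| = |x + 7|·|3x - 14|.
Require δ ≤ 2. Then |x + 7| < 2 gives |x| < 9, and by the triangle inequality |3x - 14| ≤ 3·9 + 14 = 41.
Hence |(3x^2 + 7x + 9) − 107| ≤ 41|x + 7| < ε provided |x + 7| < ε/41.
Take δ = min(2, ε/41). Then 0 < |x + 7| < δ gives both |x + 7| < 2 and |x + 7| < ε/41, so |(3x^2 + 7x + 9) − 107| < ε.

δ = min(2, ε/41)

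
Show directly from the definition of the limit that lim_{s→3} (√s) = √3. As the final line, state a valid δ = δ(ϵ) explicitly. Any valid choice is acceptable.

δ = min(3, √3·ϵ)

Fix ϵ > 0. We want δ > 0 such that 0 < |s − 3| < δ implies |√s − √3| < ϵ.
Multiplying by the conjugate, |√s − √3| = |s − 3|/(√s + √3).
Restrict δ ≤ 3 so that |s − 3| < 3 forces s > 0, and then √s + √3 > √3.
Hence |√s − √3| < |s − 3|/√3, which is < ϵ once |s − 3| < √3·ϵ.
Take δ = min(3, √3·ϵ). If 0 < |s − 3| < δ then s > 0 and |√s − √3| < |s − 3|/√3 < ϵ.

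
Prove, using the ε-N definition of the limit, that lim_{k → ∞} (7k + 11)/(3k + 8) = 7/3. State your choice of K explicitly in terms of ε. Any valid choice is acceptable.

K = (23/9)/ε

Let ε > 0. For k ≥ 1, |(7k + 11)/(3k + 8) − (7/3)| = |-23|/(3(3k + 8)) = 23/(3(3k + 8)).
Since 3k + 8 ≥ 3k for k ≥ 1, this is ≤ 23/(3·3k) = (23/9)/k.
So |(7k + 11)/(3k + 8) − (7/3)| < ε whenever k > (23/9)/ε.
Take K = (23/9)/ε. If k > K then |(7k + 11)/(3k + 8) − (7/3)| ≤ (23/9)/k < ε.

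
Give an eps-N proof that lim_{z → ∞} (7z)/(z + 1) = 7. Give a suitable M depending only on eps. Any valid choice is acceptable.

M = 7/eps

Suppose eps > 0. We seek M > 0 such that z > M implies |(7z)/(z + 1) − 7| < eps.
(7z)/(z + 1) − 7 = ((7z) − 7(z + 1)) / ((z + 1)) = -7/((z + 1)).
For z > 0 we have z + 1 > z, so |(7z)/(z + 1) − 7| = 7/((z + 1)) < 7/(z) = 7/z.
Thus |(7z)/(z + 1) − 7| < eps whenever z > 7/eps.
Take M = 7/eps. If z > M then |(7z)/(z + 1) − 7| < 7/z < eps.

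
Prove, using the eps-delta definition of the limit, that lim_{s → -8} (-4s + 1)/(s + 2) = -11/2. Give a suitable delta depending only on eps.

delta = min(3, 2eps)

Let eps > 0. We want delta > 0 with 0 < |s + 8| < delta ⇒ |(-4s + 1)/(s + 2) + 11/2| < eps.
Combining over a common denominator, (-4s + 1)/(s + 2) + 11/2 = [(-4s + 1)·(-6) − 33·(s + 2)] / [(-6)·(s + 2)] = -9(s + 8) / ((-6)(s + 2)).
So |(-4s + 1)/(s + 2) + 11/2| = 9|s + 8| / (6·|s + 2|).
Restrict delta ≤ 3. Then |s + 8| < 3 gives |s + 2| = |(s + 8) + (-6)| ≥ 6 − 3 = 3.
Hence |(-4s + 1)/(s + 2) + 11/2| < 9|s + 8|/(6·3) = (1/2)|s + 8|, which is < eps once |s + 8| < 2eps.
Take delta = min(3, 2eps). Then 0 < |s + 8| < delta forces both bounds, so |(-4s + 1)/(s + 2) + 11/2| < eps.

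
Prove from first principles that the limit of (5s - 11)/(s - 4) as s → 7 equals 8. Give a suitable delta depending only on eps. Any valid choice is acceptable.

Suppose eps > 0. We want delta > 0 with 0 < |s − 7| < delta ⇒ |(5s - 11)/(s - 4) − 8| < eps.
Combining over a common denominator, (5s - 11)/(s - 4) − 8 = [(5s - 11)·3 − 24·(s - 4)] / [3·(s - 4)] = -9(s − 7) / (3(s - 4)).
So |(5s - 11)/(s - 4) − 8| = 9|s − 7| / (3·|s − 4|).
Require delta ≤ 3/2, so |s − 4| ≥ |3| − |s − 7| > 3 − 3/2 = 3/2.
Hence |(5s - 11)/(s - 4) − 8| < 9|s − 7|/(3·(3/2)) = 2|s − 7|, which is < eps once |s − 7| < (1/2)eps.
Take delta = min(3/2, (1/2)eps). Then 0 < |s − 7| < delta forces both bounds, so |(5s - 11)/(s - 4) − 8| < eps.

delta = min(3/2, (1/2)eps)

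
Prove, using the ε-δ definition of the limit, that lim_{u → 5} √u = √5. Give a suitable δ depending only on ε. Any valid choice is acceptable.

δ = min(5, √5·ε)

Fix ε > 0. We want δ > 0 such that 0 < |u − 5| < δ implies |√u − √5| < ε.
Multiplying by the conjugate, |√u − √5| = |u − 5|/(√u + √5).
Restrict δ ≤ 5 so that |u − 5| < 5 forces u > 0, and then √u + √5 > √5.
Hence |√u − √5| < |u − 5|/√5, which is < ε once |u − 5| < √5·ε.
Take δ = min(5, √5·ε). If 0 < |u − 5| < δ then u > 0 and |√u − √5| < |u − 5|/√5 < ε.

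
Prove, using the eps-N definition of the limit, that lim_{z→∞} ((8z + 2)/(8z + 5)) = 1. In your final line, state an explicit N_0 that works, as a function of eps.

N_0 = (3/8)/eps

Let eps > 0. We seek N_0 > 0 such that z > N_0 implies |(8z + 2)/(8z + 5) − 1| < eps.
(8z + 2)/(8z + 5) − 1 = (8(8z + 2) − 8(8z + 5)) / (8(8z + 5)) = -24/(8(8z + 5)).
For z > 0 we have 8z + 5 > 8z, so |(8z + 2)/(8z + 5) − 1| = 24/(8(8z + 5)) < 24/(8·8z) = (3/8)/z.
Thus |(8z + 2)/(8z + 5) − 1| < eps whenever z > (3/8)/eps.
Take N_0 = (3/8)/eps. If z > N_0 then |(8z + 2)/(8z + 5) − 1| < (3/8)/z < eps.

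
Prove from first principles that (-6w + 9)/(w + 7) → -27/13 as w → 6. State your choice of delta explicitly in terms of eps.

delta = min(13/2, (169/102)eps)

Suppose eps > 0. We want delta > 0 with 0 < |w − 6| < delta ⇒ |(-6w + 9)/(w + 7) + 27/13| < eps.
Combining over a common denominator, (-6w + 9)/(w + 7) + 27/13 = [(-6w + 9)·13 − (-27)·(w + 7)] / [13·(w + 7)] = -51(w − 6) / (13(w + 7)).
So |(-6w + 9)/(w + 7) + 27/13| = 51|w − 6| / (13·|w + 7|).
Require delta ≤ 13/2, so |w + 7| ≥ |13| − |w − 6| > 13 − 13/2 = 13/2.
Hence |(-6w + 9)/(w + 7) + 27/13| < 51|w − 6|/(13·(13/2)) = (102/169)|w − 6|, which is < eps once |w − 6| < (169/102)eps.
Take delta = min(13/2, (169/102)eps). Then 0 < |w − 6| < delta forces both bounds, so |(-6w + 9)/(w + 7) + 27/13| < eps.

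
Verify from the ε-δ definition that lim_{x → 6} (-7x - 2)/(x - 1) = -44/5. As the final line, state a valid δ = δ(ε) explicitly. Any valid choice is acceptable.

Let ε > 0. We want δ > 0 with 0 < |x − 6| < δ ⇒ |(-7x - 2)/(x - 1) + 44/5| < ε.
Combining over a common denominator, (-7x - 2)/(x - 1) + 44/5 = [(-7x - 2)·5 − (-44)·(x - 1)] / [5·(x - 1)] = 9(x − 6) / (5(x - 1)).
So |(-7x - 2)/(x - 1) + 44/5| = 9|x − 6| / (5·|x − 1|).
Restrict δ ≤ 5/2. Then |x − 6| < 5/2 gives |x − 1| = |(x − 6) + 5| ≥ 5 − 5/2 = 5/2.
Hence |(-7x - 2)/(x - 1) + 44/5| < 9|x − 6|/(5·(5/2)) = (18/25)|x − 6|, which is < ε once |x − 6| < (25/18)ε.
Take δ = min(5/2, (25/18)ε). Then 0 < |x − 6| < δ forces both bounds, so |(-7x - 2)/(x - 1) + 44/5| < ε.

δ = min(5/2, (25/18)ε)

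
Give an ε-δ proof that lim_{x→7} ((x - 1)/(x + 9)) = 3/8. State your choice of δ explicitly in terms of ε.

δ = min(8, (64/5)ε)

Let ε > 0. We want δ > 0 with 0 < |x − 7| < δ ⇒ |(x - 1)/(x + 9) − (3/8)| < ε.
Combining over a common denominator, (x - 1)/(x + 9) − (3/8) = [(x - 1)·16 − 6·(x + 9)] / [16·(x + 9)] = 10(x − 7) / (16(x + 9)).
So |(x - 1)/(x + 9) − (3/8)| = 10|x − 7| / (16·|x + 9|).
Require δ ≤ 8, so |x + 9| ≥ |16| − |x − 7| > 16 − 8 = 8.
Hence |(x - 1)/(x + 9) − (3/8)| < 10|x − 7|/(16·8) = (5/64)|x − 7|, which is < ε once |x − 7| < (64/5)ε.
Take δ = min(8, (64/5)ε). Then 0 < |x − 7| < δ forces both bounds, so |(x - 1)/(x + 9) − (3/8)| < ε.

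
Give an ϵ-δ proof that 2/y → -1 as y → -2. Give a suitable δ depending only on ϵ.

δ = min(1, ϵ)

Suppose ϵ > 0. We seek δ > 0 such that 0 < |y + 2| < δ implies |2/y + 1| < ϵ.
|2/y + 1| = 2·|-2 − y|/(2·|y|) = 2|y + 2|/(2|y|).
Restrict δ ≤ 1. Then |y + 2| < 1 gives |y| > 1, so 2|y| > 2.
Then |2/y + 1| < 2|y + 2|/2, which is < ϵ when |y + 2| < ϵ.
Take δ = min(1, ϵ). Then 0 < |y + 2| < δ gives both |y + 2| < 1 and |y + 2| < ϵ, so |2/y + 1| < ϵ.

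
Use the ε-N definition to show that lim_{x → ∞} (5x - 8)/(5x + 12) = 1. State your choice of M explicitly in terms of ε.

Let ε > 0 be given. We seek M > 0 such that x > M implies |(5x - 8)/(5x + 12) − 1| < ε.
(5x - 8)/(5x + 12) − 1 = (5(5x - 8) − 5(5x + 12)) / (5(5x + 12)) = -100/(5(5x + 12)).
For x > 0 we have 5x + 12 > 5x, so |(5x - 8)/(5x + 12) − 1| = 100/(5(5x + 12)) < 100/(5·5x) = 4/x.
Thus |(5x - 8)/(5x + 12) − 1| < ε whenever x > 4/ε.
Take M = 4/ε. If x > M then |(5x - 8)/(5x + 12) − 1| < 4/x < ε.

M = 4/ε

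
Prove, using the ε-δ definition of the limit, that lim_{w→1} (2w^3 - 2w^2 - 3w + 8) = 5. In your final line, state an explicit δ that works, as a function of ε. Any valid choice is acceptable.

Suppose ε > 0. We want δ > 0 such that 0 < |w − 1| < δ implies |(2w^3 - 2w^2 - 3w + 8) − 5| < ε.
(2w^3 - 2w^2 - 3w + 8) − 5 = 2w^3 - 2w^2 - 3w + 3 = (w − 1)(2w^2 - 3).
So |(2w^3 - 2w^2 - 3w + 8) − 5| = |w − 1|·|2w^2 - 3|.
Assume first that |w − 1| < 1, so |w| < 2. Then |2w^2 - 3| ≤ 2·2^2 + 3 = 11.
Hence |(2w^3 - 2w^2 - 3w + 8) − 5| ≤ 11|w − 1| < ε provided |w − 1| < ε/11.
Choosing δ = min(1, ε/11) ensures both conditions, hence |(2w^3 - 2w^2 - 3w + 8) − 5| < ε.

δ = min(1, ε/11)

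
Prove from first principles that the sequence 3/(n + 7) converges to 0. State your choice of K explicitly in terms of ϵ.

Let ϵ > 0 be given. For n ≥ 1, |3/(n + 7) − 0| = 3/(n + 7) ≤ 3/n.
We need 3/n < ϵ, i.e. n > 3/ϵ.
Take K = 3/ϵ. If n > K then |3/(n + 7)| ≤ 3/n < ϵ.

K = 3/ϵ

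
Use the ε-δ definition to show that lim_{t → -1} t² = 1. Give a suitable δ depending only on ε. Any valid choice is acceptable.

Suppose ε > 0. We seek δ > 0 with 0 < |t + 1| < δ ⇒ |t² − 1| < ε.
Factor: t² − 1 = (t + 1)(t - 1), so |t² − 1| = |t + 1|·|t - 1|.
Impose δ ≤ 2 so that |t| < 3; then |t - 1| ≤ 4.
Hence |t² − 1| ≤ 4|t + 1|, which is < ε once |t + 1| < ε/4.
Take δ = min(2, ε/4). If 0 < |t + 1| < δ then both bounds hold and |t² − 1| ≤ 4|t + 1| < 4·(ε/4) = ε.

δ = min(2, ε/4)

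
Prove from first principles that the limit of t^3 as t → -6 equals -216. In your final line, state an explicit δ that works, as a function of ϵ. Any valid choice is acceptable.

δ = min(2, ϵ/148)

Let ϵ > 0 be given. We seek δ > 0 with 0 < |t + 6| < δ ⇒ |t^3 + 216| < ϵ.
Factor: t^3 + 216 = (t + 6)(t^2 - 6t + 36), so |t^3 + 216| = |t + 6|·|t^2 - 6t + 36|.
Restrict δ ≤ 2. Then |t + 6| < 2 gives |t| < 8, so by the triangle inequality |t^2 - 6t + 36| ≤ 8^2 + 6·8 + 36 = 148.
Hence |t^3 + 216| ≤ 148|t + 6|, which is < ϵ once |t + 6| < ϵ/148.
Take δ = min(2, ϵ/148). If 0 < |t + 6| < δ then both bounds hold and |t^3 + 216| ≤ 148|t + 6| < 148·(ϵ/148) = ϵ.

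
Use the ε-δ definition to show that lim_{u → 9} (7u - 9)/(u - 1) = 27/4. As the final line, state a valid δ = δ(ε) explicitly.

δ = min(4, 16ε)

Let ε > 0 be given. We want δ > 0 with 0 < |u − 9| < δ ⇒ |(7u - 9)/(u - 1) − (27/4)| < ε.
Combining over a common denominator, (7u - 9)/(u - 1) − (27/4) = [(7u - 9)·8 − 54·(u - 1)] / [8·(u - 1)] = 2(u − 9) / (8(u - 1)).
So |(7u - 9)/(u - 1) − (27/4)| = 2|u − 9| / (8·|u − 1|).
Require δ ≤ 4, so |u − 1| ≥ |8| − |u − 9| > 8 − 4 = 4.
Hence |(7u - 9)/(u - 1) − (27/4)| < 2|u − 9|/(8·4) = (1/16)|u − 9|, which is < ε once |u − 9| < 16ε.
Take δ = min(4, 16ε). Then 0 < |u − 9| < δ forces both bounds, so |(7u - 9)/(u - 1) − (27/4)| < ε.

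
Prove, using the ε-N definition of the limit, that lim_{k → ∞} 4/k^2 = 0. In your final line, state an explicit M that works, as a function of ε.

M = (4/ε)^{1/2}

Suppose ε > 0. For k ≥ 1, |4/k^2 − 0| = 4/k^2.
4/k^2 < ε ⇔ k^2 > 4/ε ⇔ k > (4/ε)^{1/2}.
Take M = (4/ε)^{1/2}. Then k > M implies 4/k^2 < ε.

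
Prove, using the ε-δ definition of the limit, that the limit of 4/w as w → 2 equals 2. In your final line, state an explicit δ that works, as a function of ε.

δ = min(1, (1/2)ε)

Suppose ε > 0. We seek δ > 0 such that 0 < |w − 2| < δ implies |4/w − 2| < ε.
|4/w − 2| = 4·|2 − w|/(2·|w|) = 4|w − 2|/(2|w|).
Require δ ≤ 1 so that |w| > 2 − 1 = 1, hence 2|w| > 2.
Then |4/w − 2| < 4|w − 2|/2, which is < ε when |w − 2| < (1/2)ε.
Take δ = min(1, (1/2)ε). Then 0 < |w − 2| < δ gives both |w − 2| < 1 and |w − 2| < (1/2)ε, so |4/w − 2| < ε.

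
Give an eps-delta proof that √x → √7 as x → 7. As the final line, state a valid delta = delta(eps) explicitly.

Let eps > 0. We want delta > 0 such that 0 < |x − 7| < delta implies |√x − √7| < eps.
Multiplying by the conjugate, |√x − √7| = |x − 7|/(√x + √7).
Restrict delta ≤ 7 so that |x − 7| < 7 forces x > 0, and then √x + √7 > √7.
Hence |√x − √7| < |x − 7|/√7, which is < eps once |x − 7| < √7·eps.
Take delta = min(7, √7·eps). If 0 < |x − 7| < delta then x > 0 and |√x − √7| < |x − 7|/√7 < eps.

delta = min(7, √7·eps)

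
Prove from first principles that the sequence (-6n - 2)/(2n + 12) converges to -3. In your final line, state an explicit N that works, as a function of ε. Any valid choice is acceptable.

N = 17/ε

Let ε > 0. For n ≥ 1, |(-6n - 2)/(2n + 12) + 3| = |68|/(2(2n + 12)) = 68/(2(2n + 12)).
Since 2n + 12 ≥ 2n for n ≥ 1, this is ≤ 68/(2·2n) = 17/n.
So |(-6n - 2)/(2n + 12) + 3| < ε whenever n > 17/ε.
Take N = 17/ε. If n > N then |(-6n - 2)/(2n + 12) + 3| ≤ 17/n < ε.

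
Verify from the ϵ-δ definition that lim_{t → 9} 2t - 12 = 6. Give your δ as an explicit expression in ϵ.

Let ϵ > 0. We need δ > 0 so that 0 < |t − 9| < δ implies |(2t - 12) − 6| < ϵ.
Since (2t - 12) − 6 = 2(t − 9), we have |(2t - 12) − 6| = 2|t − 9|.
Thus it suffices that |t − 9| < ϵ/2.
Take δ = ϵ/2. If 0 < |t − 9| < δ then |(2t - 12) − 6| = 2|t − 9| < 2·(ϵ/2) = ϵ.

δ = ϵ/2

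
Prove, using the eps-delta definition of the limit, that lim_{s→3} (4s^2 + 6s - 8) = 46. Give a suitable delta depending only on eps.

delta = min(1, eps/34)

Fix eps > 0. We want delta > 0 such that 0 < |s − 3| < delta implies |(4s^2 + 6s - 8) − 46| < eps.
(4s^2 + 6s - 8) − 46 = 4s^2 + 6s - 54 = (s − 3)(4s + 18).
So |(4s^2 + 6s - 8) − 46| = |s − 3|·|4s + 18|.
Assume first that |s − 3| < 1, so |s| < 4. Then |4s + 18| ≤ 4·4 + 18 = 34.
Hence |(4s^2 + 6s - 8) − 46| ≤ 34|s − 3| < eps provided |s − 3| < eps/34.
Take delta = min(1, eps/34). Then 0 < |s − 3| < delta gives both |s − 3| < 1 and |s − 3| < eps/34, so |(4s^2 + 6s - 8) − 46| < eps.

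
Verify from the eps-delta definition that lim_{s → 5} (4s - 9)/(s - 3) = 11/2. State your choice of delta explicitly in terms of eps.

delta = min(1, (2/3)eps)

Fix eps > 0. We want delta > 0 with 0 < |s − 5| < delta ⇒ |(4s - 9)/(s - 3) − (11/2)| < eps.
Combining over a common denominator, (4s - 9)/(s - 3) − (11/2) = [(4s - 9)·2 − 11·(s - 3)] / [2·(s - 3)] = -3(s − 5) / (2(s - 3)).
So |(4s - 9)/(s - 3) − (11/2)| = 3|s − 5| / (2·|s − 3|).
Restrict delta ≤ 1. Then |s − 5| < 1 gives |s − 3| = |(s − 5) + 2| ≥ 2 − 1 = 1.
Hence |(4s - 9)/(s - 3) − (11/2)| < 3|s − 5|/(2·1) = (3/2)|s − 5|, which is < eps once |s − 5| < (2/3)eps.
Take delta = min(1, (2/3)eps). Then 0 < |s − 5| < delta forces both bounds, so |(4s - 9)/(s - 3) − (11/2)| < eps.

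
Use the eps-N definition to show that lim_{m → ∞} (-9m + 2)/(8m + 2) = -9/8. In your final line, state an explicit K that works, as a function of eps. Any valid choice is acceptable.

K = (17/32)/eps

Let eps > 0 be given. For m ≥ 1, |(-9m + 2)/(8m + 2) + 9/8| = |34|/(8(8m + 2)) = 34/(8(8m + 2)).
Since 8m + 2 ≥ 8m for m ≥ 1, this is ≤ 34/(8·8m) = (17/32)/m.
So |(-9m + 2)/(8m + 2) + 9/8| < eps whenever m > (17/32)/eps.
Take K = (17/32)/eps. If m > K then |(-9m + 2)/(8m + 2) + 9/8| ≤ (17/32)/m < eps.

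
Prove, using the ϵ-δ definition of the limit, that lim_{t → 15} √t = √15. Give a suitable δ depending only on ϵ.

Fix ϵ > 0. We want δ > 0 such that 0 < |t − 15| < δ implies |√t − √15| < ϵ.
Rationalise: √t − √15 = (t − 15)/(√t + √15), so |√t − √15| = |t − 15|/(√t + √15).
Restrict δ ≤ 15 so that |t − 15| < 15 forces t > 0, and then √t + √15 > √15.
Hence |√t − √15| < |t − 15|/√15, which is < ϵ once |t − 15| < √15·ϵ.
Take δ = min(15, √15·ϵ). If 0 < |t − 15| < δ then t > 0 and |√t − √15| < |t − 15|/√15 < ϵ.

δ = min(15, √15·ϵ)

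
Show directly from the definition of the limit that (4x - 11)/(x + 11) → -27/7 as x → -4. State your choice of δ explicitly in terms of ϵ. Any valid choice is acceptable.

δ = min(7/2, (49/110)ϵ)

Let ϵ > 0. We want δ > 0 with 0 < |x + 4| < δ ⇒ |(4x - 11)/(x + 11) + 27/7| < ϵ.
Combining over a common denominator, (4x - 11)/(x + 11) + 27/7 = [(4x - 11)·7 − (-27)·(x + 11)] / [7·(x + 11)] = 55(x + 4) / (7(x + 11)).
So |(4x - 11)/(x + 11) + 27/7| = 55|x + 4| / (7·|x + 11|).
Restrict δ ≤ 7/2. Then |x + 4| < 7/2 gives |x + 11| = |(x + 4) + 7| ≥ 7 − 7/2 = 7/2.
Hence |(4x - 11)/(x + 11) + 27/7| < 55|x + 4|/(7·(7/2)) = (110/49)|x + 4|, which is < ϵ once |x + 4| < (49/110)ϵ.
Take δ = min(7/2, (49/110)ϵ). Then 0 < |x + 4| < δ forces both bounds, so |(4x - 11)/(x + 11) + 27/7| < ϵ.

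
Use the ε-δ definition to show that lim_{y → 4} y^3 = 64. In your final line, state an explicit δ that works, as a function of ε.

δ = min(1, ε/61)

Fix ε > 0. We seek δ > 0 with 0 < |y − 4| < δ ⇒ |y^3 − 64| < ε.
Factor: y^3 − 64 = (y − 4)(y^2 + 4y + 16), so |y^3 − 64| = |y − 4|·|y^2 + 4y + 16|.
Impose δ ≤ 1 so that |y| < 5; then |y^2 + 4y + 16| ≤ 61.
Hence |y^3 − 64| ≤ 61|y − 4|, which is < ε once |y − 4| < ε/61.
Take δ = min(1, ε/61). If 0 < |y − 4| < δ then both bounds hold and |y^3 − 64| ≤ 61|y − 4| < 61·(ε/61) = ε.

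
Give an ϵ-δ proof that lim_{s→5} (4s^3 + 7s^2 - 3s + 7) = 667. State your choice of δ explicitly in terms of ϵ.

δ = min(1, ϵ/438)

Fix ϵ > 0. We want δ > 0 such that 0 < |s − 5| < δ implies |(4s^3 + 7s^2 - 3s + 7) − 667| < ϵ.
(4s^3 + 7s^2 - 3s + 7) − 667 = 4s^3 + 7s^2 - 3s - 660 = (s − 5)(4s^2 + 27s + 132).
So |(4s^3 + 7s^2 - 3s + 7) − 667| = |s − 5|·|4s^2 + 27s + 132|.
Assume first that |s − 5| < 1, so |s| < 6. Then |4s^2 + 27s + 132| ≤ 4·6^2 + 27·6 + 132 = 438.
Hence |(4s^3 + 7s^2 - 3s + 7) − 667| ≤ 438|s − 5| < ϵ provided |s − 5| < ϵ/438.
Take δ = min(1, ϵ/438). Then 0 < |s − 5| < δ gives both |s − 5| < 1 and |s − 5| < ϵ/438, so |(4s^3 + 7s^2 - 3s + 7) − 667| < ϵ.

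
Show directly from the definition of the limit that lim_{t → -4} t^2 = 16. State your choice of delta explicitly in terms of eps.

delta = min(1, eps/9)

Suppose eps > 0. We seek delta > 0 with 0 < |t + 4| < delta ⇒ |t^2 − 16| < eps.
Factor: t^2 − 16 = (t + 4)(t - 4), so |t^2 − 16| = |t + 4|·|t - 4|.
Impose delta ≤ 1 so that |t| < 5; then |t - 4| ≤ 9.
Hence |t^2 − 16| ≤ 9|t + 4|, which is < eps once |t + 4| < eps/9.
Take delta = min(1, eps/9). If 0 < |t + 4| < delta then both bounds hold and |t^2 − 16| ≤ 9|t + 4| < 9·(eps/9) = eps.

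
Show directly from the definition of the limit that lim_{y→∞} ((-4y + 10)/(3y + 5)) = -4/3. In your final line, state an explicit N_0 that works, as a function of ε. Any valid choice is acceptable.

N_0 = (50/9)/ε

Let ε > 0 be given. We seek N_0 > 0 such that y > N_0 implies |(-4y + 10)/(3y + 5) + 4/3| < ε.
(-4y + 10)/(3y + 5) + 4/3 = (3(-4y + 10) − (-4)(3y + 5)) / (3(3y + 5)) = 50/(3(3y + 5)).
For y > 0 we have 3y + 5 > 3y, so |(-4y + 10)/(3y + 5) + 4/3| = 50/(3(3y + 5)) < 50/(3·3y) = (50/9)/y.
Thus |(-4y + 10)/(3y + 5) + 4/3| < ε whenever y > (50/9)/ε.
Take N_0 = (50/9)/ε. If y > N_0 then |(-4y + 10)/(3y + 5) + 4/3| < (50/9)/y < ε.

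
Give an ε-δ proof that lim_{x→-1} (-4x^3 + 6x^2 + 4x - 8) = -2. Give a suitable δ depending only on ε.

δ = min(1, ε/42)

Suppose ε > 0. We want δ > 0 such that 0 < |x + 1| < δ implies |(-4x^3 + 6x^2 + 4x - 8) + 2| < ε.
(-4x^3 + 6x^2 + 4x - 8) + 2 = -4x^3 + 6x^2 + 4x - 6 = (x + 1)(-4x^2 + 10x - 6).
So |(-4x^3 + 6x^2 + 4x - 8) + 2| = |x + 1|·|-4x^2 + 10x - 6|.
Assume first that |x + 1| < 1, so |x| < 2. Then |-4x^2 + 10x - 6| ≤ 4·2^2 + 10·2 + 6 = 42.
Hence |(-4x^3 + 6x^2 + 4x - 8) + 2| ≤ 42|x + 1| < ε provided |x + 1| < ε/42.
Choosing δ = min(1, ε/42) ensures both conditions, hence |(-4x^3 + 6x^2 + 4x - 8) + 2| < ε.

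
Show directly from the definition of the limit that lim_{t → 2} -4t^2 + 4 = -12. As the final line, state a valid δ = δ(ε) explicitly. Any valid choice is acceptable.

Suppose ε > 0. We want δ > 0 such that 0 < |t − 2| < δ implies |(-4t^2 + 4) + 12| < ε.
(-4t^2 + 4) + 12 = -4t^2 + 16 = (t − 2)(-4t - 8).
So |(-4t^2 + 4) + 12| = |t − 2|·|-4t - 8|.
Assume first that |t − 2| < 1, so |t| < 3. Then |-4t - 8| ≤ 4·3 + 8 = 20.
Hence |(-4t^2 + 4) + 12| ≤ 20|t − 2| < ε provided |t − 2| < ε/20.
Take δ = min(1, ε/20). Then 0 < |t − 2| < δ gives both |t − 2| < 1 and |t − 2| < ε/20, so |(-4t^2 + 4) + 12| < ε.

δ = min(1, ε/20)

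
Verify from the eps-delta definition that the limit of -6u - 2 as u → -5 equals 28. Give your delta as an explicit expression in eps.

Suppose eps > 0. We need delta > 0 so that 0 < |u + 5| < delta implies |(-6u - 2) − 28| < eps.
Since (-6u - 2) − 28 = -6(u + 5), we have |(-6u - 2) − 28| = 6|u + 5|.
So 6|u + 5| < eps exactly when |u + 5| < eps/6.
Take delta = eps/6. If 0 < |u + 5| < delta then |(-6u - 2) − 28| = 6|u + 5| < 6·(eps/6) = eps.

delta = eps/6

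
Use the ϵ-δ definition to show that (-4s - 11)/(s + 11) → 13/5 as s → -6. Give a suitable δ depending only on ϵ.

δ = min(5/2, (25/66)ϵ)

Let ϵ > 0. We want δ > 0 with 0 < |s + 6| < δ ⇒ |(-4s - 11)/(s + 11) − (13/5)| < ϵ.
Combining over a common denominator, (-4s - 11)/(s + 11) − (13/5) = [(-4s - 11)·5 − 13·(s + 11)] / [5·(s + 11)] = -33(s + 6) / (5(s + 11)).
So |(-4s - 11)/(s + 11) − (13/5)| = 33|s + 6| / (5·|s + 11|).
Require δ ≤ 5/2, so |s + 11| ≥ |5| − |s + 6| > 5 − 5/2 = 5/2.
Hence |(-4s - 11)/(s + 11) − (13/5)| < 33|s + 6|/(5·(5/2)) = (66/25)|s + 6|, which is < ϵ once |s + 6| < (25/66)ϵ.
Take δ = min(5/2, (25/66)ϵ). Then 0 < |s + 6| < δ forces both bounds, so |(-4s - 11)/(s + 11) − (13/5)| < ϵ.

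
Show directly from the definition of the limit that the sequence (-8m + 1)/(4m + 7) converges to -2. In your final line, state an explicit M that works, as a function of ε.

Let ε > 0. For m ≥ 1, |(-8m + 1)/(4m + 7) + 2| = |60|/(4(4m + 7)) = 60/(4(4m + 7)).
Since 4m + 7 ≥ 4m for m ≥ 1, this is ≤ 60/(4·4m) = (15/4)/m.
So |(-8m + 1)/(4m + 7) + 2| < ε whenever m > (15/4)/ε.
Take M = (15/4)/ε. If m > M then |(-8m + 1)/(4m + 7) + 2| ≤ (15/4)/m < ε.

M = (15/4)/ε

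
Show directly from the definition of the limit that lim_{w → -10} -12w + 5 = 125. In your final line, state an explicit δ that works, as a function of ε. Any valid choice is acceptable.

Let ε > 0. We need δ > 0 so that 0 < |w + 10| < δ implies |(-12w + 5) − 125| < ε.
|(-12w + 5) − 125| = |-12w - 120| = 12|w + 10|.
So 12|w + 10| < ε exactly when |w + 10| < ε/12.
Choosing δ = ε/12 gives |(-12w + 5) − 125| = 12|w + 10| < ε whenever |w + 10| < δ.

δ = ε/12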